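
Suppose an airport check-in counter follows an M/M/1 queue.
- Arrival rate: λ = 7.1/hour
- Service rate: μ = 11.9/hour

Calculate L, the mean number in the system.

ρ = λ/μ = 7.1/11.9 = 0.5966
For M/M/1: L = λ/(μ-λ)
L = 7.1/(11.9-7.1) = 7.1/4.80
L = 1.4792 passengers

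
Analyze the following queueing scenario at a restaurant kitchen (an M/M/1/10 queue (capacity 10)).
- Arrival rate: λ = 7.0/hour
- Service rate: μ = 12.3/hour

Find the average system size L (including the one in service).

ρ = λ/μ = 7.0/12.3 = 0.5691
P₀ = (1-ρ)/(1-ρ^(K+1)) = (1-0.5691)/(1-0.5691^11) = 0.4309/0.9980 = 0.4318
P_K = P₀×ρ^K = 0.4318 × 0.5691^10 = 0.4318 × 0.003564 = 0.001539
L = ρ[1 - (K+1)ρ^K + Kρ^(K+1)] / [(1-ρ)(1-ρ^(K+1))]
L = 0.5691 × (1 - 11×0.003564 + 10×0.002028) / ((1 - 0.5691) × (1 - 0.002028)) = 1.2984 orders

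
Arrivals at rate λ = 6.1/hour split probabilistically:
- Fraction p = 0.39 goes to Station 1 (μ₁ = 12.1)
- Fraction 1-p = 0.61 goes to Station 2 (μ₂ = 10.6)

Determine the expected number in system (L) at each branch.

Effective rates: λ₁ = 6.1×0.39 = 2.379, λ₂ = 6.1×0.61 = 3.721
Station 1: ρ₁ = 2.379/12.1 = 0.1966, L₁ = ρ₁/(1-ρ₁) = 0.1966/(1-0.1966) = 0.2447
Station 2: ρ₂ = 3.721/10.6 = 0.35104, L₂ = ρ₂/(1-ρ₂) = 0.35104/(1-0.35104) = 0.5409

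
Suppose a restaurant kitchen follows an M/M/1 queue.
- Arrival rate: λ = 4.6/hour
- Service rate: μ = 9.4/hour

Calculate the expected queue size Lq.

ρ = λ/μ = 4.6/9.4 = 0.4894
For M/M/1: Lq = λ²/(μ(μ-λ))
Lq = 21.16/(9.4 × 4.80)
Lq = 0.4690 orders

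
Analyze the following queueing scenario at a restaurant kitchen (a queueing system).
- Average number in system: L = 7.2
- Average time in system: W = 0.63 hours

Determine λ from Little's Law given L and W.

Little's Law: L = λW, so λ = L/W
λ = 7.2/0.63 = 11.4286 orders/hour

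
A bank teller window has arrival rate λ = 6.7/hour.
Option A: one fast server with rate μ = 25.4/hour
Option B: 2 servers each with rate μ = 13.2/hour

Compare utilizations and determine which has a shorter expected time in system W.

Option A: single server μ = 25.4 (M/M/1)
  ρ_A = 6.7/25.4 = 0.2638
  W_A = 1/(μ-λ) = 1/(25.4-6.7) = 1/18.70 = 0.05348

Option B: 2 servers μ = 13.2 (M/M/2)
  ρ_B = λ/(cμ) = 6.7/(2×13.2) = 0.2538
  Offered load a = λ/μ = cρ = 6.7/13.2 = 0.5076
  P₀ = [ Σₙ₌₀^1 aⁿ/n! + a^2/(2!(1-ρ)) ]⁻¹
  Σ = a^0/0! + a^1/1! = 1.0000 + 0.5076 = 1.5076
  a^2/(2!(1-ρ)) = 0.2576/(2 × 0.7462) = 0.1726
  P₀ = 1/(1.5076 + 0.1726) = 0.5952
  Lq = P₀·a^2·ρ / (2!(1-ρ)²) = 0.5952 × 0.2576 × 0.2538 / (2 × 0.5568) = 0.03494
  Wq_B = Lq/λ = 0.03494/6.7 = 0.005215
  W_B = Wq_B + 1/μ = 0.005215 + 0.07576 = 0.08097

Since W_A = 0.05348 < W_B = 0.08097, Option A (single fast server) has the shorter time in system.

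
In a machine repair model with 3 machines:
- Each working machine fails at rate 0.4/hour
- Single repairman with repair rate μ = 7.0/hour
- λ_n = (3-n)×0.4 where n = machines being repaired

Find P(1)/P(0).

P(1)/P(0) = ∏_{i=0}^{1-1} λ_i/μ_{i+1}
= (3-0)×0.4/7.0
= 0.1714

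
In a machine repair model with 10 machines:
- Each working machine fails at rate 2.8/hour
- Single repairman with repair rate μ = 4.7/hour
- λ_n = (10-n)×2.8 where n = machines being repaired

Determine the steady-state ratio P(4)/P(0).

P(4)/P(0) = ∏_{i=0}^{4-1} λ_i/μ_{i+1}
= (10-0)×2.8/4.7 × (10-1)×2.8/4.7 × (10-2)×2.8/4.7 × (10-3)×2.8/4.7
= 634.8502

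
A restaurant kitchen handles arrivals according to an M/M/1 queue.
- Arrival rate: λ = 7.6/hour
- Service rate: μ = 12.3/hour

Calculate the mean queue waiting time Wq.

First, compute utilization: ρ = λ/μ = 7.6/12.3 = 0.6179
For M/M/1: Wq = λ/(μ(μ-λ))
Wq = 7.6/(12.3 × (12.3-7.6))
Wq = 7.6/(12.3 × 4.70)
Wq = 0.1315 hours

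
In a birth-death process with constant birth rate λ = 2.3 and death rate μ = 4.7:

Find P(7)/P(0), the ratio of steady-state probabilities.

For constant rates: P(n)/P(0) = (λ/μ)^n
P(7)/P(0) = (2.3/4.7)^7 = 0.489362^7 = 0.006721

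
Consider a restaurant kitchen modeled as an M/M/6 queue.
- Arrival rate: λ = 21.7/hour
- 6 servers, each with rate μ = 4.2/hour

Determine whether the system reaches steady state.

Stability requires ρ = λ/(cμ) < 1
ρ = 21.7/(6 × 4.2) = 21.7/25.20 = 0.8611
Since 0.8611 < 1, the system is STABLE.
The servers are busy 86.11% of the time.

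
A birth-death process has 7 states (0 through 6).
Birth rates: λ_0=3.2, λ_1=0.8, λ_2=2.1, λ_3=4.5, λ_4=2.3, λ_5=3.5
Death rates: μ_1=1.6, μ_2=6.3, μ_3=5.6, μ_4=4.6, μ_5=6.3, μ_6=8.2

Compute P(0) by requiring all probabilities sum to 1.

Ratios P(n)/P(0) = (λ₀···λₙ₋₁)/(μ₁···μₙ):
P(1)/P(0) = (3.2)/(1.6) = 2.0000
P(2)/P(0) = (3.2×0.8)/(1.6×6.3) = 0.2540
P(3)/P(0) = (3.2×0.8×2.1)/(1.6×6.3×5.6) = 0.09524
P(4)/P(0) = (3.2×0.8×2.1×4.5)/(1.6×6.3×5.6×4.6) = 0.09317
P(5)/P(0) = (3.2×0.8×2.1×4.5×2.3)/(1.6×6.3×5.6×4.6×6.3) = 0.03401
P(6)/P(0) = (3.2×0.8×2.1×4.5×2.3×3.5)/(1.6×6.3×5.6×4.6×6.3×8.2) = 0.01452

Normalization: ∑ P(n) = 1
P(0) × (1.0000 + 2.0000 + 0.2540 + 0.09524 + 0.09317 + 0.03401 + 0.01452) = 1
P(0) × 3.4909 = 1
P(0) = 1/3.4909 = 0.2865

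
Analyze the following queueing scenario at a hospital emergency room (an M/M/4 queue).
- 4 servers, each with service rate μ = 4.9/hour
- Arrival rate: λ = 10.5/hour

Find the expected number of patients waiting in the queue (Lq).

Traffic intensity: ρ = λ/(cμ) = 10.5/(4×4.9) = 0.5357
Since ρ = 0.5357 < 1, system is stable.
Offered load a = λ/μ = cρ = 10.5/4.9 = 2.1429
P₀ = [ Σₙ₌₀^3 aⁿ/n! + a^4/(4!(1-ρ)) ]⁻¹
Σ = a^0/0! + a^1/1! + a^2/2! + a^3/3! = 1.0000 + 2.1429 + 2.2959 + 1.6399 = 7.0787
a^4/(4!(1-ρ)) = 21.0850/(24 × 0.4643) = 1.8922
P₀ = 1/(7.0787 + 1.8922) = 0.1115
Lq = P₀·a^4·ρ / (4!(1-ρ)²) = 0.1115 × 21.0850 × 0.5357 / (24 × 0.2156) = 0.2434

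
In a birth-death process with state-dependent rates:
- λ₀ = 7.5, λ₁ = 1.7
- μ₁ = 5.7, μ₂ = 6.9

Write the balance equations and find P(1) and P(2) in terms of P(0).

Balance equations:
State 0: λ₀P₀ = μ₁P₁ → P₁ = (λ₀/μ₁)P₀ = (7.5/5.7)P₀ = 1.3158P₀
State 1: P₂ = (λ₀λ₁)/(μ₁μ₂)P₀ = (7.5×1.7)/(5.7×6.9)P₀ = 0.3242P₀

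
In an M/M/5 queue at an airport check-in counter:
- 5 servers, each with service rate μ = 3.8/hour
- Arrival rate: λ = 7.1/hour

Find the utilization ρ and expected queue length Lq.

Traffic intensity: ρ = λ/(cμ) = 7.1/(5×3.8) = 0.3737
Since ρ = 0.3737 < 1, system is stable.
Offered load a = λ/μ = cρ = 7.1/3.8 = 1.8684
P₀ = [ Σₙ₌₀^4 aⁿ/n! + a^5/(5!(1-ρ)) ]⁻¹
Σ = a^0/0! + a^1/1! + a^2/2! + a^3/3! + a^4/4! = 1.0000 + 1.8684 + 1.7455 + 1.0871 + 0.5078 = 6.2088
a^5/(5!(1-ρ)) = 22.7706/(120 × 0.6263) = 0.3030
P₀ = 1/(6.2088 + 0.3030) = 0.1536
Lq = P₀·a^5·ρ / (5!(1-ρ)²) = 0.1536 × 22.7706 × 0.3737 / (120 × 0.3923) = 0.02776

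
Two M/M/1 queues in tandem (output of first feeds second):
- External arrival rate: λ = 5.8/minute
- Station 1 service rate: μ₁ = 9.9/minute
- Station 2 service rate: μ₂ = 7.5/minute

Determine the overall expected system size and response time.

By Jackson's theorem, each station behaves as independent M/M/1.
Station 1: ρ₁ = 5.8/9.9 = 0.5859, L₁ = ρ₁/(1-ρ₁) = λ/(μ₁-λ) = 5.8/4.10 = 1.4146
Station 2: ρ₂ = 5.8/7.5 = 0.7733, L₂ = ρ₂/(1-ρ₂) = λ/(μ₂-λ) = 5.8/1.70 = 3.4118
Total: L = L₁ + L₂ = 1.4146 + 3.4118 = 4.8264
W = L/λ = 4.8264/5.8 = 0.8321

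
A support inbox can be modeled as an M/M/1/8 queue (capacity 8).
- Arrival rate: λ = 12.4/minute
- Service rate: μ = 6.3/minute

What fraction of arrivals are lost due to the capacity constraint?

ρ = λ/μ = 12.4/6.3 = 1.96825
P₀ = (1-ρ)/(1-ρ^(K+1)) = (1-1.96825)/(1-1.96825^9) = -0.9683/-442.3251 = 0.002189
P_K = P₀×ρ^K = 0.002189 × 1.96825^8 = 0.002189 × 225.2382 = 0.4930
Blocking probability = 49.30%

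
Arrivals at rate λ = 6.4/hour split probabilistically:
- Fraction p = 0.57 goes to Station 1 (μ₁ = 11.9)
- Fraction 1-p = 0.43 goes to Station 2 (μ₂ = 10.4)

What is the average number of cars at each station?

Effective rates: λ₁ = 6.4×0.57 = 3.648, λ₂ = 6.4×0.43 = 2.752
Station 1: ρ₁ = 3.648/11.9 = 0.30655, L₁ = ρ₁/(1-ρ₁) = 0.30655/(1-0.30655) = 0.4421
Station 2: ρ₂ = 2.752/10.4 = 0.2646, L₂ = ρ₂/(1-ρ₂) = 0.2646/(1-0.2646) = 0.3598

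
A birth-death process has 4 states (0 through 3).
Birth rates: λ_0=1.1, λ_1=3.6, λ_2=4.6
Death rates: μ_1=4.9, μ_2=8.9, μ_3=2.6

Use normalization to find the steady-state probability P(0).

Ratios P(n)/P(0) = (λ₀···λₙ₋₁)/(μ₁···μₙ):
P(1)/P(0) = (1.1)/(4.9) = 0.22449
P(2)/P(0) = (1.1×3.6)/(4.9×8.9) = 0.090805
P(3)/P(0) = (1.1×3.6×4.6)/(4.9×8.9×2.6) = 0.16065

Normalization: ∑ P(n) = 1
P(0) × (1.0000 + 0.22449 + 0.090805 + 0.16065) = 1
P(0) × 1.47595 = 1
P(0) = 1/1.47595 = 0.6775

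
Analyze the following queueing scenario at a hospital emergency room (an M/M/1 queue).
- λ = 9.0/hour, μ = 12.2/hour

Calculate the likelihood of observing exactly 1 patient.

ρ = λ/μ = 9.0/12.2 = 0.7377
P(n) = (1-ρ)ρⁿ
P(1) = (1-0.7377) × 0.7377^1
P(1) = 0.2623 × 0.7377
P(1) = 0.1935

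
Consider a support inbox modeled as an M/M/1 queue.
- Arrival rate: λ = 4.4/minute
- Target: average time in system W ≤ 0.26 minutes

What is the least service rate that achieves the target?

For M/M/1: W = 1/(μ-λ)
Need W ≤ 0.26, so 1/(μ-λ) ≤ 0.26
μ - λ ≥ 1/0.26 = 3.8462
μ ≥ 4.4 + 3.8462 = 8.2462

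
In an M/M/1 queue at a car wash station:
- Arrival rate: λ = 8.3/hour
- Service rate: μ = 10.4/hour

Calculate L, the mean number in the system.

ρ = λ/μ = 8.3/10.4 = 0.7981
For M/M/1: L = λ/(μ-λ)
L = 8.3/(10.4-8.3) = 8.3/2.10
L = 3.9524 cars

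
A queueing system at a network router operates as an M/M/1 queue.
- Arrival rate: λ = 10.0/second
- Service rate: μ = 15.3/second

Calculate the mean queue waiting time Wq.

First, compute utilization: ρ = λ/μ = 10.0/15.3 = 0.6536
For M/M/1: Wq = λ/(μ(μ-λ))
Wq = 10.0/(15.3 × (15.3-10.0))
Wq = 10.0/(15.3 × 5.30)
Wq = 0.1233 seconds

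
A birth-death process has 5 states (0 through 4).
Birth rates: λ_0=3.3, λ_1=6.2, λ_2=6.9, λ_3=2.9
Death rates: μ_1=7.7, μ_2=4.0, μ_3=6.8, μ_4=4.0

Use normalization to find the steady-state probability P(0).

Ratios P(n)/P(0) = (λ₀···λₙ₋₁)/(μ₁···μₙ):
P(1)/P(0) = (3.3)/(7.7) = 0.42857
P(2)/P(0) = (3.3×6.2)/(7.7×4.0) = 0.66429
P(3)/P(0) = (3.3×6.2×6.9)/(7.7×4.0×6.8) = 0.67405
P(4)/P(0) = (3.3×6.2×6.9×2.9)/(7.7×4.0×6.8×4.0) = 0.48869

Normalization: ∑ P(n) = 1
P(0) × (1.0000 + 0.42857 + 0.66429 + 0.67405 + 0.48869) = 1
P(0) × 3.2556 = 1
P(0) = 1/3.2556 = 0.3072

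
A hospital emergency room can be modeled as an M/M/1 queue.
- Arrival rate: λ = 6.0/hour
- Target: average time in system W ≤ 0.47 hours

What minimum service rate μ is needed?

For M/M/1: W = 1/(μ-λ)
Need W ≤ 0.47, so 1/(μ-λ) ≤ 0.47
μ - λ ≥ 1/0.47 = 2.1277
μ ≥ 6.0 + 2.1277 = 8.1277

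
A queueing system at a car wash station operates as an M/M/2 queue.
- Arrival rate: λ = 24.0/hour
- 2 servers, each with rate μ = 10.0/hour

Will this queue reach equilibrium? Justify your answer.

Stability requires ρ = λ/(cμ) < 1
ρ = 24.0/(2 × 10.0) = 24.0/20.00 = 1.2000
Since 1.2000 ≥ 1, the system is UNSTABLE.
Need c > λ/μ = 24.0/10.0 = 2.40.
Minimum servers needed: c = 3.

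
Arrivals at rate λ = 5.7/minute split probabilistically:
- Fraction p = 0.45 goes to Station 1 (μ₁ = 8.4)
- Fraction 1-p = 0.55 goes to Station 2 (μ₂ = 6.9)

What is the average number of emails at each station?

Effective rates: λ₁ = 5.7×0.45 = 2.565, λ₂ = 5.7×0.55 = 3.135
Station 1: ρ₁ = 2.565/8.4 = 0.30536, L₁ = ρ₁/(1-ρ₁) = 0.30536/(1-0.30536) = 0.4396
Station 2: ρ₂ = 3.135/6.9 = 0.45435, L₂ = ρ₂/(1-ρ₂) = 0.45435/(1-0.45435) = 0.8327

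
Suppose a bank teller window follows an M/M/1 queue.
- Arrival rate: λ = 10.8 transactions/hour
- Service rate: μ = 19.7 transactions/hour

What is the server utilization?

Server utilization: ρ = λ/μ
ρ = 10.8/19.7 = 0.5482
The server is busy 54.82% of the time.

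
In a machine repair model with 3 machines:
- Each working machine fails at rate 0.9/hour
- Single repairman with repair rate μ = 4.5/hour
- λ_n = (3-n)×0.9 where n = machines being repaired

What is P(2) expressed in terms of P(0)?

P(2)/P(0) = ∏_{i=0}^{2-1} λ_i/μ_{i+1}
= (3-0)×0.9/4.5 × (3-1)×0.9/4.5
= 0.2400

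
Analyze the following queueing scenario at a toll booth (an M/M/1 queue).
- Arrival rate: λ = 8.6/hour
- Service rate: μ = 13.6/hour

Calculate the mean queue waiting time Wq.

First, compute utilization: ρ = λ/μ = 8.6/13.6 = 0.6324
For M/M/1: Wq = λ/(μ(μ-λ))
Wq = 8.6/(13.6 × (13.6-8.6))
Wq = 8.6/(13.6 × 5.00)
Wq = 0.1265 hours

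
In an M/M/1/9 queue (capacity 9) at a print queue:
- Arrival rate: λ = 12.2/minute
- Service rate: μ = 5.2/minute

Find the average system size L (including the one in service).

ρ = λ/μ = 12.2/5.2 = 2.34615
P₀ = (1-ρ)/(1-ρ^(K+1)) = (1-2.34615)/(1-2.34615^10) = -1.3462/-5052.0983 = 0.0002665
P_K = P₀×ρ^K = 0.00026645 × 2.34615^9 = 0.00026645 × 2153.7832 = 0.5739
L = ρ[1 - (K+1)ρ^K + Kρ^(K+1)] / [(1-ρ)(1-ρ^(K+1))]
L = 2.34615 × (1 - 10×2153.7832 + 9×5053.0983) / ((1 - 2.34615) × (1 - 5053.0983)) = 8.2591 jobs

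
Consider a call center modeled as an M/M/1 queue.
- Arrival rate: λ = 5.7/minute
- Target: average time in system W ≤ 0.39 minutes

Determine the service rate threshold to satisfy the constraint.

For M/M/1: W = 1/(μ-λ)
Need W ≤ 0.39, so 1/(μ-λ) ≤ 0.39
μ - λ ≥ 1/0.39 = 2.5641
μ ≥ 5.7 + 2.5641 = 8.2641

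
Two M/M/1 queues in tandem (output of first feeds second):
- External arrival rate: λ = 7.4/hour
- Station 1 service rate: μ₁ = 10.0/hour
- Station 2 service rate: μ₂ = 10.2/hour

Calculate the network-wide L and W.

By Jackson's theorem, each station behaves as independent M/M/1.
Station 1: ρ₁ = 7.4/10.0 = 0.7400, L₁ = ρ₁/(1-ρ₁) = λ/(μ₁-λ) = 7.4/2.60 = 2.84615
Station 2: ρ₂ = 7.4/10.2 = 0.7255, L₂ = ρ₂/(1-ρ₂) = λ/(μ₂-λ) = 7.4/2.80 = 2.64286
Total: L = L₁ + L₂ = 2.84615 + 2.64286 = 5.4890
W = L/λ = 5.4890/7.4 = 0.7418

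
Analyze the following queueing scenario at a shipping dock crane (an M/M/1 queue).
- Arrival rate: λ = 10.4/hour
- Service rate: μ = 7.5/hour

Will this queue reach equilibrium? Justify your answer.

Stability requires ρ = λ/(cμ) < 1
ρ = 10.4/(1 × 7.5) = 10.4/7.50 = 1.3867
Since 1.3867 ≥ 1, the system is UNSTABLE.
Queue grows without bound. Need μ > λ = 10.4.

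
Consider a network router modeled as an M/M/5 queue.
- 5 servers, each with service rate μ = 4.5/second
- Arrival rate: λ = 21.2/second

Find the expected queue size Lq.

Traffic intensity: ρ = λ/(cμ) = 21.2/(5×4.5) = 0.9422
Since ρ = 0.9422 < 1, system is stable.
Offered load a = λ/μ = cρ = 21.2/4.5 = 4.7111
P₀ = [ Σₙ₌₀^4 aⁿ/n! + a^5/(5!(1-ρ)) ]⁻¹
Σ = a^0/0! + a^1/1! + a^2/2! + a^3/3! + a^4/4! = 1.0000 + 4.7111 + 11.0973 + 17.4268 + 20.5250 = 54.7602
a^5/(5!(1-ρ)) = 2320.6879/(120 × 0.05777778) = 334.7146
P₀ = 1/(54.7602 + 334.7146) = 0.002568
Lq = P₀·a^5·ρ / (5!(1-ρ)²) = 0.00256756 × 2320.6879 × 0.942222 / (120 × 0.00333827) = 14.0148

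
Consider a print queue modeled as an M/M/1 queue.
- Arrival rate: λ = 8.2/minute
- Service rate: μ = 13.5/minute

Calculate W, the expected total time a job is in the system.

First, compute utilization: ρ = λ/μ = 8.2/13.5 = 0.6074
For M/M/1: W = 1/(μ-λ)
W = 1/(13.5-8.2) = 1/5.30
W = 0.1887 minutes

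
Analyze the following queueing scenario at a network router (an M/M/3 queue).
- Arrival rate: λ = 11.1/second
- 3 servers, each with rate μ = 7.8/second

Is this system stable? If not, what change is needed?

Stability requires ρ = λ/(cμ) < 1
ρ = 11.1/(3 × 7.8) = 11.1/23.40 = 0.4744
Since 0.4744 < 1, the system is STABLE.
The servers are busy 47.44% of the time.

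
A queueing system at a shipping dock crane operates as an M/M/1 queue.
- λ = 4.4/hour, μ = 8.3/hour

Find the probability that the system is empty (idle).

ρ = λ/μ = 4.4/8.3 = 0.5301
P(0) = 1 - ρ = 1 - 0.5301 = 0.4699
The server is idle 46.99% of the time.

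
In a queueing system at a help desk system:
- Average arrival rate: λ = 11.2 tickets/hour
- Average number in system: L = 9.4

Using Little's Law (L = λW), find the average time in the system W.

Little's Law: L = λW, so W = L/λ
W = 9.4/11.2 = 0.8393 hours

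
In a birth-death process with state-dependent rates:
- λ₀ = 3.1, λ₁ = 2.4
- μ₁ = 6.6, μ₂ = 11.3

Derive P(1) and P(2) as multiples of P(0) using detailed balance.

Balance equations:
State 0: λ₀P₀ = μ₁P₁ → P₁ = (λ₀/μ₁)P₀ = (3.1/6.6)P₀ = 0.4697P₀
State 1: P₂ = (λ₀λ₁)/(μ₁μ₂)P₀ = (3.1×2.4)/(6.6×11.3)P₀ = 0.09976P₀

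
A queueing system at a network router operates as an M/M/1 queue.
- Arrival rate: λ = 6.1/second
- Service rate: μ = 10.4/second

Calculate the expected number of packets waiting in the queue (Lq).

ρ = λ/μ = 6.1/10.4 = 0.5865
For M/M/1: Lq = λ²/(μ(μ-λ))
Lq = 37.21/(10.4 × 4.30)
Lq = 0.8321 packets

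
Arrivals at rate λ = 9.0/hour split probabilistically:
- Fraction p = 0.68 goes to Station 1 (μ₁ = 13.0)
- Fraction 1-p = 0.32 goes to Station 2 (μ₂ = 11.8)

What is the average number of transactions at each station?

Effective rates: λ₁ = 9.0×0.68 = 6.12, λ₂ = 9.0×0.32 = 2.88
Station 1: ρ₁ = 6.12/13.0 = 0.47077, L₁ = ρ₁/(1-ρ₁) = 0.47077/(1-0.47077) = 0.8895
Station 2: ρ₂ = 2.88/11.8 = 0.2441, L₂ = ρ₂/(1-ρ₂) = 0.2441/(1-0.2441) = 0.3229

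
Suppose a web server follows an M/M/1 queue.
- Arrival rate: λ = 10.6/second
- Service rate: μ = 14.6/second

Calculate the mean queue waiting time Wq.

First, compute utilization: ρ = λ/μ = 10.6/14.6 = 0.7260
For M/M/1: Wq = λ/(μ(μ-λ))
Wq = 10.6/(14.6 × (14.6-10.6))
Wq = 10.6/(14.6 × 4.00)
Wq = 0.1815 seconds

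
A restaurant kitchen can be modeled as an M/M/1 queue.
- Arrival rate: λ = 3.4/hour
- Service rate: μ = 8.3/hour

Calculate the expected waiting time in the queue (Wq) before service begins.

First, compute utilization: ρ = λ/μ = 3.4/8.3 = 0.4096
For M/M/1: Wq = λ/(μ(μ-λ))
Wq = 3.4/(8.3 × (8.3-3.4))
Wq = 3.4/(8.3 × 4.90)
Wq = 0.08360 hours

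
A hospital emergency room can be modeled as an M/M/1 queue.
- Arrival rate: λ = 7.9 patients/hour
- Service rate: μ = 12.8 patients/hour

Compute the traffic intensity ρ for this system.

Server utilization: ρ = λ/μ
ρ = 7.9/12.8 = 0.6172
The server is busy 61.72% of the time.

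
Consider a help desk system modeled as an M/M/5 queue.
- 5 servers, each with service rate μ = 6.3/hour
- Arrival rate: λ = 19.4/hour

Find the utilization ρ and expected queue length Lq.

Traffic intensity: ρ = λ/(cμ) = 19.4/(5×6.3) = 0.6159
Since ρ = 0.6159 < 1, system is stable.
Offered load a = λ/μ = cρ = 19.4/6.3 = 3.0794
P₀ = [ Σₙ₌₀^4 aⁿ/n! + a^5/(5!(1-ρ)) ]⁻¹
Σ = a^0/0! + a^1/1! + a^2/2! + a^3/3! + a^4/4! = 1.0000 + 3.0794 + 4.7412 + 4.8667 + 3.7466 = 17.4339
a^5/(5!(1-ρ)) = 276.8891/(120 × 0.384127) = 6.0069
P₀ = 1/(17.4339 + 6.0069) = 0.04266
Lq = P₀·a^5·ρ / (5!(1-ρ)²) = 0.042661 × 276.8891 × 0.61587 / (120 × 0.14755) = 0.4109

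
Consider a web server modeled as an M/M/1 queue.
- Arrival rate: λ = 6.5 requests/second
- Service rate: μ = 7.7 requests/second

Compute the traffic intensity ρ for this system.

Server utilization: ρ = λ/μ
ρ = 6.5/7.7 = 0.8442
The server is busy 84.42% of the time.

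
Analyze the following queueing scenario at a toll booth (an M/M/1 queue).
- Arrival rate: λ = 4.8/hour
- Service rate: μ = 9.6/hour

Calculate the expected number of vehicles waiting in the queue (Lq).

ρ = λ/μ = 4.8/9.6 = 0.5000
For M/M/1: Lq = λ²/(μ(μ-λ))
Lq = 23.04/(9.6 × 4.80)
Lq = 0.5000 vehicles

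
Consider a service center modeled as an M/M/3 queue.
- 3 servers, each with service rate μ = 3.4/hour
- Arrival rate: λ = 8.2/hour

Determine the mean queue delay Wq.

Traffic intensity: ρ = λ/(cμ) = 8.2/(3×3.4) = 0.8039
Since ρ = 0.8039 < 1, system is stable.
Offered load a = λ/μ = cρ = 8.2/3.4 = 2.4118
P₀ = [ Σₙ₌₀^2 aⁿ/n! + a^3/(3!(1-ρ)) ]⁻¹
Σ = a^0/0! + a^1/1! + a^2/2! = 1.0000 + 2.4118 + 2.9083 = 6.3201
a^3/(3!(1-ρ)) = 14.0283/(6 × 0.19608) = 11.9240
P₀ = 1/(6.3201 + 11.9240) = 0.05481
Lq = P₀·a^3·ρ / (3!(1-ρ)²) = 0.054812 × 14.0283 × 0.80392 / (6 × 0.038447) = 2.6797
Wq = Lq/λ = 2.6797/8.2 = 0.3268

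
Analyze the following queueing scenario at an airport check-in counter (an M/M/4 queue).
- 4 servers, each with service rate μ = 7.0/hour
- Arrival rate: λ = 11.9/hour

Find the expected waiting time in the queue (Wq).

Traffic intensity: ρ = λ/(cμ) = 11.9/(4×7.0) = 0.4250
Since ρ = 0.4250 < 1, system is stable.
Offered load a = λ/μ = cρ = 11.9/7.0 = 1.7000
P₀ = [ Σₙ₌₀^3 aⁿ/n! + a^4/(4!(1-ρ)) ]⁻¹
Σ = a^0/0! + a^1/1! + a^2/2! + a^3/3! = 1.0000 + 1.7000 + 1.4450 + 0.8188 = 4.9638
a^4/(4!(1-ρ)) = 8.3521/(24 × 0.5750) = 0.6052
P₀ = 1/(4.9638 + 0.6052) = 0.1796
Lq = P₀·a^4·ρ / (4!(1-ρ)²) = 0.17956 × 8.3521 × 0.42500 / (24 × 0.33062) = 0.08033
Wq = Lq/λ = 0.08033/11.9 = 0.006750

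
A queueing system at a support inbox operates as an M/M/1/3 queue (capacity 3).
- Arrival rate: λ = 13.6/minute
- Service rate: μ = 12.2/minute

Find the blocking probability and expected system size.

ρ = λ/μ = 13.6/12.2 = 1.114754
P₀ = (1-ρ)/(1-ρ^(K+1)) = (1-1.114754)/(1-1.114754^4) = -0.11475/-0.54424 = 0.2108
P_K = P₀×ρ^K = 0.21085 × 1.114754^3 = 0.21085 × 1.3853 = 0.2921
Blocking probability P_3 = 0.2921 (29.21%)
L = ρ[1 - (K+1)ρ^K + Kρ^(K+1)] / [(1-ρ)(1-ρ^(K+1))]
L = 1.114754 × (1 - 4×1.385279 + 3×1.544245) / ((1 - 1.114754) × (1 - 1.544245)) = 1.6353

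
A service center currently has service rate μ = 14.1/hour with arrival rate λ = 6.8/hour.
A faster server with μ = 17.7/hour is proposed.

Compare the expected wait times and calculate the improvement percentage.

System 1: ρ₁ = 6.8/14.1 = 0.4823, W₁ = 1/(14.1-6.8) = 0.13699
System 2: ρ₂ = 6.8/17.7 = 0.3842, W₂ = 1/(17.7-6.8) = 0.091743
Improvement: (W₁-W₂)/W₁ = (0.13699-0.091743)/0.13699 = 33.03%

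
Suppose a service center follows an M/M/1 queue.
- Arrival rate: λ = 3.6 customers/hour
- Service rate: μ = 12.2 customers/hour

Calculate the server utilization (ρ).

Server utilization: ρ = λ/μ
ρ = 3.6/12.2 = 0.2951
The server is busy 29.51% of the time.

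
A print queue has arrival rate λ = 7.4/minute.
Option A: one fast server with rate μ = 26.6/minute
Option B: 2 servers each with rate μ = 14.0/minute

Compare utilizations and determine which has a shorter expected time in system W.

Option A: single server μ = 26.6 (M/M/1)
  ρ_A = 7.4/26.6 = 0.2782
  W_A = 1/(μ-λ) = 1/(26.6-7.4) = 1/19.20 = 0.05208

Option B: 2 servers μ = 14.0 (M/M/2)
  ρ_B = λ/(cμ) = 7.4/(2×14.0) = 0.2643
  Offered load a = λ/μ = cρ = 7.4/14.0 = 0.5286
  P₀ = [ Σₙ₌₀^1 aⁿ/n! + a^2/(2!(1-ρ)) ]⁻¹
  Σ = a^0/0! + a^1/1! = 1.0000 + 0.5286 = 1.5286
  a^2/(2!(1-ρ)) = 0.2794/(2 × 0.7357) = 0.1899
  P₀ = 1/(1.5286 + 0.1899) = 0.5819
  Lq = P₀·a^2·ρ / (2!(1-ρ)²) = 0.5819 × 0.2794 × 0.2643 / (2 × 0.5413) = 0.03969
  Wq_B = Lq/λ = 0.03969/7.4 = 0.005364
  W_B = Wq_B + 1/μ = 0.005364 + 0.07143 = 0.07679

Since W_A = 0.05208 < W_B = 0.07679, Option A (single fast server) has the shorter time in system.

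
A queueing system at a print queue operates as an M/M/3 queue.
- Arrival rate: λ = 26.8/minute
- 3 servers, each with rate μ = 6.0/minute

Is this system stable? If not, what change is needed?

Stability requires ρ = λ/(cμ) < 1
ρ = 26.8/(3 × 6.0) = 26.8/18.00 = 1.4889
Since 1.4889 ≥ 1, the system is UNSTABLE.
Need c > λ/μ = 26.8/6.0 = 4.47.
Minimum servers needed: c = 5.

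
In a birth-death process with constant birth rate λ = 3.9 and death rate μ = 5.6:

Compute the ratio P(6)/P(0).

For constant rates: P(n)/P(0) = (λ/μ)^n
P(6)/P(0) = (3.9/5.6)^6 = 0.6964^6 = 0.1141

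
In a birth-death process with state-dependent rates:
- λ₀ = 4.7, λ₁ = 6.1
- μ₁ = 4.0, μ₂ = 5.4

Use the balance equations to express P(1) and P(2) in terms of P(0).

Balance equations:
State 0: λ₀P₀ = μ₁P₁ → P₁ = (λ₀/μ₁)P₀ = (4.7/4.0)P₀ = 1.1750P₀
State 1: P₂ = (λ₀λ₁)/(μ₁μ₂)P₀ = (4.7×6.1)/(4.0×5.4)P₀ = 1.3273P₀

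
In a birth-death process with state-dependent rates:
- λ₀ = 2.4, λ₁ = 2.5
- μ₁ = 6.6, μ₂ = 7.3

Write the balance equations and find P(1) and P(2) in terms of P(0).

Balance equations:
State 0: λ₀P₀ = μ₁P₁ → P₁ = (λ₀/μ₁)P₀ = (2.4/6.6)P₀ = 0.3636P₀
State 1: P₂ = (λ₀λ₁)/(μ₁μ₂)P₀ = (2.4×2.5)/(6.6×7.3)P₀ = 0.1245P₀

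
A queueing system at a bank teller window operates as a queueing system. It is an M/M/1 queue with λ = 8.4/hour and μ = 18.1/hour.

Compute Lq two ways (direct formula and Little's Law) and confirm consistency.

Method 1 (direct): Lq = λ²/(μ(μ-λ)) = 70.56/(18.1 × 9.70) = 0.4019

Method 2 (Little's Law):
W = 1/(μ-λ) = 1/9.70 = 0.10309
Wq = W - 1/μ = 0.10309 - 0.055249 = 0.04784
Lq = λWq = 8.4 × 0.04784 = 0.4019 ✔ (matches Method 1)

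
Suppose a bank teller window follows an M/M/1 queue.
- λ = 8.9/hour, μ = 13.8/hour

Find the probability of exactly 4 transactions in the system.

ρ = λ/μ = 8.9/13.8 = 0.64493
P(n) = (1-ρ)ρⁿ
P(4) = (1-0.64493) × 0.64493^4
P(4) = 0.3551 × 0.1730
P(4) = 0.06143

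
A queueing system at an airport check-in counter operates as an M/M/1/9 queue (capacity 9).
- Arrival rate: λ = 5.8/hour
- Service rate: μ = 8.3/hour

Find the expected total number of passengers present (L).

ρ = λ/μ = 5.8/8.3 = 0.698795
P₀ = (1-ρ)/(1-ρ^(K+1)) = (1-0.698795)/(1-0.698795^10) = 0.3012/0.9722 = 0.3098
P_K = P₀×ρ^K = 0.3098 × 0.698795^9 = 0.3098 × 0.03973 = 0.01231
L = ρ[1 - (K+1)ρ^K + Kρ^(K+1)] / [(1-ρ)(1-ρ^(K+1))]
L = 0.698795 × (1 - 10×0.039733 + 9×0.027765) / ((1 - 0.698795) × (1 - 0.027765)) = 2.0344 passengers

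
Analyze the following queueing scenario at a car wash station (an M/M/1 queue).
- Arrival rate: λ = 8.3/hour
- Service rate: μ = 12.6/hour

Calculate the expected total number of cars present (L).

ρ = λ/μ = 8.3/12.6 = 0.6587
For M/M/1: L = λ/(μ-λ)
L = 8.3/(12.6-8.3) = 8.3/4.30
L = 1.9302 cars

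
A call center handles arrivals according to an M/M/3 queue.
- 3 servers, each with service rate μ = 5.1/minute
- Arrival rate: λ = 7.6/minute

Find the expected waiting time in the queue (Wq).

Traffic intensity: ρ = λ/(cμ) = 7.6/(3×5.1) = 0.4967
Since ρ = 0.4967 < 1, system is stable.
Offered load a = λ/μ = cρ = 7.6/5.1 = 1.4902
P₀ = [ Σₙ₌₀^2 aⁿ/n! + a^3/(3!(1-ρ)) ]⁻¹
Σ = a^0/0! + a^1/1! + a^2/2! = 1.0000 + 1.4902 + 1.1103 = 3.6005
a^3/(3!(1-ρ)) = 3.3093/(6 × 0.5033) = 1.0959
P₀ = 1/(3.6005 + 1.0959) = 0.2129
Lq = P₀·a^3·ρ / (3!(1-ρ)²) = 0.2129 × 3.3093 × 0.4967 / (6 × 0.2533) = 0.2303
Wq = Lq/λ = 0.23032/7.6 = 0.03031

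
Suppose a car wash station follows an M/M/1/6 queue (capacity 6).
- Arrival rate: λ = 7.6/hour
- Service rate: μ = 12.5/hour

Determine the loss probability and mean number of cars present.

ρ = λ/μ = 7.6/12.5 = 0.6080
P₀ = (1-ρ)/(1-ρ^(K+1)) = (1-0.6080)/(1-0.6080^7) = 0.3920/0.9693 = 0.4044
P_K = P₀×ρ^K = 0.4044 × 0.6080^6 = 0.4044 × 0.05052 = 0.02043
Blocking probability P_6 = 0.02043 (2.04%)
L = ρ[1 - (K+1)ρ^K + Kρ^(K+1)] / [(1-ρ)(1-ρ^(K+1))]
L = 0.6080 × (1 - 7×0.050515 + 6×0.030713) / ((1 - 0.6080) × (1 - 0.030713)) = 1.3292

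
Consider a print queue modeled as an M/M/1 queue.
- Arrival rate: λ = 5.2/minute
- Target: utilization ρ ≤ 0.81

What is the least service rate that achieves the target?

ρ = λ/μ, so μ = λ/ρ
μ ≥ 5.2/0.81 = 6.4198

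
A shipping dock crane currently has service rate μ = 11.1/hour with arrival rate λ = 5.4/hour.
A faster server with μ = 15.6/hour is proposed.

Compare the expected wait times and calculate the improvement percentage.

System 1: ρ₁ = 5.4/11.1 = 0.4865, W₁ = 1/(11.1-5.4) = 0.17544
System 2: ρ₂ = 5.4/15.6 = 0.3462, W₂ = 1/(15.6-5.4) = 0.098039
Improvement: (W₁-W₂)/W₁ = (0.17544-0.098039)/0.17544 = 44.12%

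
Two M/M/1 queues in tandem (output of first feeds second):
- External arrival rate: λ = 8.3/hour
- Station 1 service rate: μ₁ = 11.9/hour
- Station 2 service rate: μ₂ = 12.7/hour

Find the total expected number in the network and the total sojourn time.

By Jackson's theorem, each station behaves as independent M/M/1.
Station 1: ρ₁ = 8.3/11.9 = 0.6975, L₁ = ρ₁/(1-ρ₁) = λ/(μ₁-λ) = 8.3/3.60 = 2.30556
Station 2: ρ₂ = 8.3/12.7 = 0.6535, L₂ = ρ₂/(1-ρ₂) = λ/(μ₂-λ) = 8.3/4.40 = 1.88636
Total: L = L₁ + L₂ = 2.30556 + 1.88636 = 4.19192
W = L/λ = 4.19192/8.3 = 0.5051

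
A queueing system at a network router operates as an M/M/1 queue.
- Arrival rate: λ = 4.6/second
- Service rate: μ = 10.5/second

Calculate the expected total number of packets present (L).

ρ = λ/μ = 4.6/10.5 = 0.4381
For M/M/1: L = λ/(μ-λ)
L = 4.6/(10.5-4.6) = 4.6/5.90
L = 0.7797 packets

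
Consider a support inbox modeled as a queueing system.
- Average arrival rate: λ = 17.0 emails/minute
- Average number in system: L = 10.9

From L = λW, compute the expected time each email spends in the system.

Little's Law: L = λW, so W = L/λ
W = 10.9/17.0 = 0.6412 minutes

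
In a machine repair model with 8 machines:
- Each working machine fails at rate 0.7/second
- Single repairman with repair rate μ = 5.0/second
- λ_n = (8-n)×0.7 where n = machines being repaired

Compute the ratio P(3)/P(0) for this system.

P(3)/P(0) = ∏_{i=0}^{3-1} λ_i/μ_{i+1}
= (8-0)×0.7/5.0 × (8-1)×0.7/5.0 × (8-2)×0.7/5.0
= 0.9220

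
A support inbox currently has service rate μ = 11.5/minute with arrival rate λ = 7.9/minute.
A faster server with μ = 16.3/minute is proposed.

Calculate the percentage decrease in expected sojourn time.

System 1: ρ₁ = 7.9/11.5 = 0.6870, W₁ = 1/(11.5-7.9) = 0.27778
System 2: ρ₂ = 7.9/16.3 = 0.4847, W₂ = 1/(16.3-7.9) = 0.11905
Improvement: (W₁-W₂)/W₁ = (0.27778-0.11905)/0.27778 = 57.14%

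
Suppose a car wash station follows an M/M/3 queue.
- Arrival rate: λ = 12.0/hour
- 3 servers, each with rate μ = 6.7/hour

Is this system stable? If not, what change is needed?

Stability requires ρ = λ/(cμ) < 1
ρ = 12.0/(3 × 6.7) = 12.0/20.10 = 0.5970
Since 0.5970 < 1, the system is STABLE.
The servers are busy 59.70% of the time.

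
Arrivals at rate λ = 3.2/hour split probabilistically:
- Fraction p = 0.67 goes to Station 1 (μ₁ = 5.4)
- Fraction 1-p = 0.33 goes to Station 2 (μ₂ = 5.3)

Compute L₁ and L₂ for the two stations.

Effective rates: λ₁ = 3.2×0.67 = 2.144, λ₂ = 3.2×0.33 = 1.056
Station 1: ρ₁ = 2.144/5.4 = 0.39704, L₁ = ρ₁/(1-ρ₁) = 0.39704/(1-0.39704) = 0.6585
Station 2: ρ₂ = 1.056/5.3 = 0.1992, L₂ = ρ₂/(1-ρ₂) = 0.1992/(1-0.1992) = 0.2488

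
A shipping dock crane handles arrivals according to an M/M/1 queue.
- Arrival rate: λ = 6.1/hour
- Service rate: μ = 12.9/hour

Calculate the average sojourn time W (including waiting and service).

First, compute utilization: ρ = λ/μ = 6.1/12.9 = 0.4729
For M/M/1: W = 1/(μ-λ)
W = 1/(12.9-6.1) = 1/6.80
W = 0.1471 hours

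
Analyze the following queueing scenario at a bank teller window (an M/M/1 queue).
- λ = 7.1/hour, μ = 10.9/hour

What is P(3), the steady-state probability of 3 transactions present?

ρ = λ/μ = 7.1/10.9 = 0.6514
P(n) = (1-ρ)ρⁿ
P(3) = (1-0.6514) × 0.6514^3
P(3) = 0.3486 × 0.2764
P(3) = 0.09635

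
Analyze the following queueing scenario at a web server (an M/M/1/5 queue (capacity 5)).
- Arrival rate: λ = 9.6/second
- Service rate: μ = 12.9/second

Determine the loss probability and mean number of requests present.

ρ = λ/μ = 9.6/12.9 = 0.74419
P₀ = (1-ρ)/(1-ρ^(K+1)) = (1-0.74419)/(1-0.74419^6) = 0.2558/0.8301 = 0.3082
P_K = P₀×ρ^K = 0.30815 × 0.74419^5 = 0.30815 × 0.22825 = 0.07034
Blocking probability P_5 = 0.07034 (7.03%)
L = ρ[1 - (K+1)ρ^K + Kρ^(K+1)] / [(1-ρ)(1-ρ^(K+1))]
L = 0.74419 × (1 - 6×0.22825 + 5×0.16986) / ((1 - 0.74419) × (1 - 0.16986)) = 1.6814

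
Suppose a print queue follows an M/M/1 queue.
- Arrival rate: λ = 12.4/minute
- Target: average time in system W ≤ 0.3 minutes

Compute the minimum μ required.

For M/M/1: W = 1/(μ-λ)
Need W ≤ 0.3, so 1/(μ-λ) ≤ 0.3
μ - λ ≥ 1/0.3 = 3.3333
μ ≥ 12.4 + 3.3333 = 15.7333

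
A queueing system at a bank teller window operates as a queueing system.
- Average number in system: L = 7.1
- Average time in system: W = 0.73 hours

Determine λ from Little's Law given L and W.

Little's Law: L = λW, so λ = L/W
λ = 7.1/0.73 = 9.7260 transactions/hour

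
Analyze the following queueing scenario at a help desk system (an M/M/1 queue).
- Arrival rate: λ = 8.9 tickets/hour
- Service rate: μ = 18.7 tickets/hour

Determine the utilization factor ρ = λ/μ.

Server utilization: ρ = λ/μ
ρ = 8.9/18.7 = 0.4759
The server is busy 47.59% of the time.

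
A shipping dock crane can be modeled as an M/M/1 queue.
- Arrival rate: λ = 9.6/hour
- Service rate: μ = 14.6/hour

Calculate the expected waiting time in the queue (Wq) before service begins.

First, compute utilization: ρ = λ/μ = 9.6/14.6 = 0.6575
For M/M/1: Wq = λ/(μ(μ-λ))
Wq = 9.6/(14.6 × (14.6-9.6))
Wq = 9.6/(14.6 × 5.00)
Wq = 0.1315 hours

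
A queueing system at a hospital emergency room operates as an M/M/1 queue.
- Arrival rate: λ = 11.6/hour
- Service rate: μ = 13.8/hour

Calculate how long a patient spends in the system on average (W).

First, compute utilization: ρ = λ/μ = 11.6/13.8 = 0.8406
For M/M/1: W = 1/(μ-λ)
W = 1/(13.8-11.6) = 1/2.20
W = 0.4545 hours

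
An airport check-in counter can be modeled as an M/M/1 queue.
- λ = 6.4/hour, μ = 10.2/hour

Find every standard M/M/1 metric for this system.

Step 1: ρ = λ/μ = 6.4/10.2 = 0.6275
Step 2: L = λ/(μ-λ) = 6.4/3.80 = 1.6842
Step 3: Lq = λ²/(μ(μ-λ)) = 40.96/(10.2×3.80) = 1.0568
Step 4: W = 1/(μ-λ) = 1/3.80 = 0.26316
Step 5: Wq = λ/(μ(μ-λ)) = 6.4/(10.2×3.80) = 0.1651
Step 6: P(0) = 1-ρ = 0.3725
Verify: L = λW = 6.4×0.26316 = 1.6842 ✔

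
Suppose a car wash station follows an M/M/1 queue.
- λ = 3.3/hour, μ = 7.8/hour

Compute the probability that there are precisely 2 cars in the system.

ρ = λ/μ = 3.3/7.8 = 0.4231
P(n) = (1-ρ)ρⁿ
P(2) = (1-0.4231) × 0.4231^2
P(2) = 0.5769 × 0.1790
P(2) = 0.1033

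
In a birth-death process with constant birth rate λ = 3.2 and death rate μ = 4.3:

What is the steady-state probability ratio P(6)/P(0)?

For constant rates: P(n)/P(0) = (λ/μ)^n
P(6)/P(0) = (3.2/4.3)^6 = 0.7442^6 = 0.1699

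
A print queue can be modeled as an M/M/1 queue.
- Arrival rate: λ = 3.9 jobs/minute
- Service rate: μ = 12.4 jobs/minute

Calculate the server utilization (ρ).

Server utilization: ρ = λ/μ
ρ = 3.9/12.4 = 0.3145
The server is busy 31.45% of the time.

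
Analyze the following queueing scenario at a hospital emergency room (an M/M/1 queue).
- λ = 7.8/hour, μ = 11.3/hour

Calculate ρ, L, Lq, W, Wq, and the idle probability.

Step 1: ρ = λ/μ = 7.8/11.3 = 0.6903
Step 2: L = λ/(μ-λ) = 7.8/3.50 = 2.2286
Step 3: Lq = λ²/(μ(μ-λ)) = 60.84/(11.3×3.50) = 1.5383
Step 4: W = 1/(μ-λ) = 1/3.50 = 0.285714
Step 5: Wq = λ/(μ(μ-λ)) = 7.8/(11.3×3.50) = 0.1972
Step 6: P(0) = 1-ρ = 0.3097
Verify: L = λW = 7.8×0.285714 = 2.2286 ✔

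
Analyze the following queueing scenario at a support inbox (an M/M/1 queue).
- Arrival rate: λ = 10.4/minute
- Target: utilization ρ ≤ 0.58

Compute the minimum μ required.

ρ = λ/μ, so μ = λ/ρ
μ ≥ 10.4/0.58 = 17.9310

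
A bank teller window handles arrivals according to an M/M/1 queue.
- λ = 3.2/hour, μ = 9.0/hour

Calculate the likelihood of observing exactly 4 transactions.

ρ = λ/μ = 3.2/9.0 = 0.3556
P(n) = (1-ρ)ρⁿ
P(4) = (1-0.3556) × 0.3556^4
P(4) = 0.6444 × 0.01599
P(4) = 0.01030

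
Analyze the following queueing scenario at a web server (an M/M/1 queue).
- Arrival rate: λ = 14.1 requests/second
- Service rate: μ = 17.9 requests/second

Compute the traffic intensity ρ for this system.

Server utilization: ρ = λ/μ
ρ = 14.1/17.9 = 0.7877
The server is busy 78.77% of the time.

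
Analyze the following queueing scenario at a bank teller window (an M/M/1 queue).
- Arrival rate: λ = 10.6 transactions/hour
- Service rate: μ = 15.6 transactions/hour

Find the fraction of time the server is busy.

Server utilization: ρ = λ/μ
ρ = 10.6/15.6 = 0.6795
The server is busy 67.95% of the time.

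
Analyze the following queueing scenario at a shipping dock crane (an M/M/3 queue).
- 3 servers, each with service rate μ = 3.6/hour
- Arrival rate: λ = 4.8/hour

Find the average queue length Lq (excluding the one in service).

Traffic intensity: ρ = λ/(cμ) = 4.8/(3×3.6) = 0.4444
Since ρ = 0.4444 < 1, system is stable.
Offered load a = λ/μ = cρ = 4.8/3.6 = 1.3333
P₀ = [ Σₙ₌₀^2 aⁿ/n! + a^3/(3!(1-ρ)) ]⁻¹
Σ = a^0/0! + a^1/1! + a^2/2! = 1.0000 + 1.3333 + 0.8889 = 3.2222
a^3/(3!(1-ρ)) = 2.3704/(6 × 0.5556) = 0.7111
P₀ = 1/(3.2222 + 0.7111) = 0.2542
Lq = P₀·a^3·ρ / (3!(1-ρ)²) = 0.2542 × 2.3704 × 0.4444 / (6 × 0.3086) = 0.1446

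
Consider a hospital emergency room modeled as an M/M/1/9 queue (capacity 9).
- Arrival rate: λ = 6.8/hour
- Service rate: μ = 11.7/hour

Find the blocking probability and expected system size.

ρ = λ/μ = 6.8/11.7 = 0.5812
P₀ = (1-ρ)/(1-ρ^(K+1)) = (1-0.5812)/(1-0.5812^10) = 0.4188/0.9956 = 0.4207
P_K = P₀×ρ^K = 0.4207 × 0.5812^9 = 0.4207 × 0.007567 = 0.003183
Blocking probability P_9 = 0.003183 (0.32%)
L = ρ[1 - (K+1)ρ^K + Kρ^(K+1)] / [(1-ρ)(1-ρ^(K+1))]
L = 0.5812 × (1 - 10×0.007567 + 9×0.004398) / ((1 - 0.5812) × (1 - 0.004398)) = 1.3436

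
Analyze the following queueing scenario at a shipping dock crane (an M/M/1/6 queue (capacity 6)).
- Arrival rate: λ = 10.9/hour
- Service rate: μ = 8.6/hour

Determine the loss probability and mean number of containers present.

ρ = λ/μ = 10.9/8.6 = 1.267442
P₀ = (1-ρ)/(1-ρ^(K+1)) = (1-1.267442)/(1-1.267442^7) = -0.26744/-4.2541 = 0.06287
P_K = P₀×ρ^K = 0.06287 × 1.267442^6 = 0.06287 × 4.1454 = 0.2606
Blocking probability P_6 = 0.2606 (26.06%)
L = ρ[1 - (K+1)ρ^K + Kρ^(K+1)] / [(1-ρ)(1-ρ^(K+1))]
L = 1.267442 × (1 - 7×4.14542 + 6×5.25408) / ((1 - 1.267442) × (1 - 5.25408)) = 3.9064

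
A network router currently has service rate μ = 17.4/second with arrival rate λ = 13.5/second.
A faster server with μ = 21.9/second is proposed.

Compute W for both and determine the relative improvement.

System 1: ρ₁ = 13.5/17.4 = 0.7759, W₁ = 1/(17.4-13.5) = 0.25641
System 2: ρ₂ = 13.5/21.9 = 0.6164, W₂ = 1/(21.9-13.5) = 0.11905
Improvement: (W₁-W₂)/W₁ = (0.25641-0.11905)/0.25641 = 53.57%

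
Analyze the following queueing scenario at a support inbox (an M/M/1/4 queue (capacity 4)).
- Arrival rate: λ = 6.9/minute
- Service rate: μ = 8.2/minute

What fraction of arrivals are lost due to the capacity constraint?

ρ = λ/μ = 6.9/8.2 = 0.8415
P₀ = (1-ρ)/(1-ρ^(K+1)) = (1-0.8415)/(1-0.8415^5) = 0.1585/0.5780 = 0.2742
P_K = P₀×ρ^K = 0.2742 × 0.8415^4 = 0.2742 × 0.5014 = 0.1375
Blocking probability = 13.75%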